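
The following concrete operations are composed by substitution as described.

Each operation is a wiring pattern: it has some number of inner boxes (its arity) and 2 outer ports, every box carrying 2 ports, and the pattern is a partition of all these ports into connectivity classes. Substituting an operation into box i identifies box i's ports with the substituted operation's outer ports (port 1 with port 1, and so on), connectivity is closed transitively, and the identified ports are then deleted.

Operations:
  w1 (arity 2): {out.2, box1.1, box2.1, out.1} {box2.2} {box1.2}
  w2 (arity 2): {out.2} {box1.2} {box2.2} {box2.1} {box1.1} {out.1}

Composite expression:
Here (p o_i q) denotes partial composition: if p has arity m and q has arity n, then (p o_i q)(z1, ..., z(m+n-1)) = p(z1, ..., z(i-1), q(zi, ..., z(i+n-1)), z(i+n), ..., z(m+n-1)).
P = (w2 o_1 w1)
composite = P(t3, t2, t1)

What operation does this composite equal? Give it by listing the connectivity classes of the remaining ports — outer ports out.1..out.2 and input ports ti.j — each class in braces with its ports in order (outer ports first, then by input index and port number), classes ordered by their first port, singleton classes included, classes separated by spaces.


After gluing at w2, chains via deleted ports link the t-ports.
composing w1 on (t3, t2), with out.j its own outer ports: {out.1, out.2, t2.1, t3.1} {t2.2} {t3.2}
composing w2 on (t3, t2, t1), with out.j its own outer ports: {out.1} {out.2} {t1.1} {t1.2} {t2.1, t3.1} {t2.2} {t3.2}

{out.1} {out.2} {t1.1} {t1.2} {t2.1, t3.1} {t2.2} {t3.2}


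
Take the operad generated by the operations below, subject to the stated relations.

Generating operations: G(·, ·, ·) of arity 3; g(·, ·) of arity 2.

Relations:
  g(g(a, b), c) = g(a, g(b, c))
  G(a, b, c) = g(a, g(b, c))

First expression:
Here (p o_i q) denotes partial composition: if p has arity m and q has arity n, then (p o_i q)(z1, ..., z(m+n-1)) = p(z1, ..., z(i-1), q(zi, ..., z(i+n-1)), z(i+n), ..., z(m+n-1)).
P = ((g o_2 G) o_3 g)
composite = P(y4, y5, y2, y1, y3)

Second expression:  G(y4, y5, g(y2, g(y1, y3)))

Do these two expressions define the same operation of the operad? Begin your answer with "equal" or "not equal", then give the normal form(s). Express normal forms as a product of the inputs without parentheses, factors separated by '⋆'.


equal — both sides give y4 ⋆ y5 ⋆ y2 ⋆ y1 ⋆ y3

Reducing the first expression gives y4 ⋆ y5 ⋆ y2 ⋆ y1 ⋆ y3
Reducing the second expression gives y4 ⋆ y5 ⋆ y2 ⋆ y1 ⋆ y3
Same normal form: equal.


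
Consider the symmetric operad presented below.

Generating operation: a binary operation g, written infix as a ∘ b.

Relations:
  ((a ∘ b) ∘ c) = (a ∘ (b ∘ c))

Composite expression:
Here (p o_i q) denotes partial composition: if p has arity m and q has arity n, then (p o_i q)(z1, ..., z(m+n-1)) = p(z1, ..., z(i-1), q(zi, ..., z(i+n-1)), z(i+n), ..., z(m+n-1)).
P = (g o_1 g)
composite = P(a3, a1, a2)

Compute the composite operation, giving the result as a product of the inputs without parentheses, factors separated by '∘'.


a3 ∘ a1 ∘ a2

Associativity of g dissolves the nesting; only the a-input order survives.
(a3 ∘ a1) linearizes to a3 ∘ a1
((a3 ∘ a1) ∘ a2) linearizes to a3 ∘ a1 ∘ a2


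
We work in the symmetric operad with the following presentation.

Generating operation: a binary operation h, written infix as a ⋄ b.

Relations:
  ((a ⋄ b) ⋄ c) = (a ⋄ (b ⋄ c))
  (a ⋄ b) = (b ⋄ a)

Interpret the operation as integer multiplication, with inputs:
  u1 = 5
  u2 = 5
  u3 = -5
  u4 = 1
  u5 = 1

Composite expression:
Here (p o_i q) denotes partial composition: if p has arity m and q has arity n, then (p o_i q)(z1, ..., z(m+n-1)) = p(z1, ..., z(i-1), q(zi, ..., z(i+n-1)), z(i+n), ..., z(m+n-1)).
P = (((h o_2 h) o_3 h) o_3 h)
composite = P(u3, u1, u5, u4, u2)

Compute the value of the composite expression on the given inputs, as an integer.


-125

(u5 ⋄ u4) = 1
((u5 ⋄ u4) ⋄ u2) = 5
(u1 ⋄ ((u5 ⋄ u4) ⋄ u2)) = 25
(u3 ⋄ (u1 ⋄ ((u5 ⋄ u4) ⋄ u2))) = -125


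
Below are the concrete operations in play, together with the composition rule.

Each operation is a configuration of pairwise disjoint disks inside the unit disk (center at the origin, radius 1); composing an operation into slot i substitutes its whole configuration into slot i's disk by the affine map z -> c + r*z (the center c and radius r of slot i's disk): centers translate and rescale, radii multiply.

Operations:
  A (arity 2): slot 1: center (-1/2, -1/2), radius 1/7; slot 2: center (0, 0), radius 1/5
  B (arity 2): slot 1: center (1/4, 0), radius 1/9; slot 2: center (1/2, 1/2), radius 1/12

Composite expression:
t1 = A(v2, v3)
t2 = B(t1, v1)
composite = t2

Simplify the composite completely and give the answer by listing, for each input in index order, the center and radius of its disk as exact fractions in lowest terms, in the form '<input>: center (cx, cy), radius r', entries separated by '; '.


v1: center (1/2, 1/2), radius 1/12; v2: center (7/36, -1/18), radius 1/63; v3: center (1/4, 0), radius 1/45

Nesting under B composes maps z -> c + r*z down each v-path.
tracing v2 down its 2-map path: center (7/36, -1/18), radius 1/63
tracing v3 down its 2-map path: center (1/4, 0), radius 1/45
tracing v1 down its 1-map path: center (1/2, 1/2), radius 1/12


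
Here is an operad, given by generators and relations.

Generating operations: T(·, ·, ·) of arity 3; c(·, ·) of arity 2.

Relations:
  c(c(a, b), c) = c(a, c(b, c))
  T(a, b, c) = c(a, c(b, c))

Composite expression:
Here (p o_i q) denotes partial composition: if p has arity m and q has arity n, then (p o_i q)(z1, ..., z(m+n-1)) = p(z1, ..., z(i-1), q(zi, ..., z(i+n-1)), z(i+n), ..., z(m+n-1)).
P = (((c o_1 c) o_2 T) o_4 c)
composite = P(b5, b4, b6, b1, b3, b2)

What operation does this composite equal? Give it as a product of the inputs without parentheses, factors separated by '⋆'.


All parenthesizations of c agree; list the b-inputs left to right.
c(b1, b3) collapses to b1 ⋆ b3
T(b4, b6, c(b1, b3)) collapses to b4 ⋆ b6 ⋆ b1 ⋆ b3
c(b5, T(b4, b6, c(b1, b3))) collapses to b5 ⋆ b4 ⋆ b6 ⋆ b1 ⋆ b3
c(c(b5, T(b4, b6, c(b1, b3))), b2) collapses to b5 ⋆ b4 ⋆ b6 ⋆ b1 ⋆ b3 ⋆ b2

b5 ⋆ b4 ⋆ b6 ⋆ b1 ⋆ b3 ⋆ b2


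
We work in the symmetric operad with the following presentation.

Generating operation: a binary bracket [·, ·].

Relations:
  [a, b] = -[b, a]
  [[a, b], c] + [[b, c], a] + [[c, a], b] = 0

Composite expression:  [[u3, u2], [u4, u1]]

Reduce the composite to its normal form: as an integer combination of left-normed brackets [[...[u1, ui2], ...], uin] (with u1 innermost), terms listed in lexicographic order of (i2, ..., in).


Left-normed coefficients sit on the u1-initial expansion words.
Composite bracket: [[u3, u2], [u4, u1]]
Each bracket splits as ab - ba, giving 8 signed words (2^3 = 8).
Words beginning with u1 determine it all:
  sign of u1u4u2u3 is -1, so it contributes -[[[u1, u4], u2], u3]
  sign of u1u4u3u2 is +1, so it contributes +[[[u1, u4], u3], u2]

-[[[u1, u4], u2], u3] + [[[u1, u4], u3], u2]


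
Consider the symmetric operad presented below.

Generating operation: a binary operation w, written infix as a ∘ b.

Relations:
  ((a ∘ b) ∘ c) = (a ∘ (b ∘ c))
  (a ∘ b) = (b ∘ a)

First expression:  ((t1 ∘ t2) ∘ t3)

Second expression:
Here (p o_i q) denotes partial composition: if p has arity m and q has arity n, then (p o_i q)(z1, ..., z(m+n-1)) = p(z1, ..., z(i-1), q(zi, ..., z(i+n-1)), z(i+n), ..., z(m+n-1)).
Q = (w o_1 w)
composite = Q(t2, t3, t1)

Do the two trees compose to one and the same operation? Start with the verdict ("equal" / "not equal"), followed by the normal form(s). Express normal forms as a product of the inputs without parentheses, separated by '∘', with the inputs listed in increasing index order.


Normal form of the first expression: t1 ∘ t2 ∘ t3
Normal form of the second expression: t1 ∘ t2 ∘ t3
The normal forms match — equal.

equal; the common form is t1 ∘ t2 ∘ t3


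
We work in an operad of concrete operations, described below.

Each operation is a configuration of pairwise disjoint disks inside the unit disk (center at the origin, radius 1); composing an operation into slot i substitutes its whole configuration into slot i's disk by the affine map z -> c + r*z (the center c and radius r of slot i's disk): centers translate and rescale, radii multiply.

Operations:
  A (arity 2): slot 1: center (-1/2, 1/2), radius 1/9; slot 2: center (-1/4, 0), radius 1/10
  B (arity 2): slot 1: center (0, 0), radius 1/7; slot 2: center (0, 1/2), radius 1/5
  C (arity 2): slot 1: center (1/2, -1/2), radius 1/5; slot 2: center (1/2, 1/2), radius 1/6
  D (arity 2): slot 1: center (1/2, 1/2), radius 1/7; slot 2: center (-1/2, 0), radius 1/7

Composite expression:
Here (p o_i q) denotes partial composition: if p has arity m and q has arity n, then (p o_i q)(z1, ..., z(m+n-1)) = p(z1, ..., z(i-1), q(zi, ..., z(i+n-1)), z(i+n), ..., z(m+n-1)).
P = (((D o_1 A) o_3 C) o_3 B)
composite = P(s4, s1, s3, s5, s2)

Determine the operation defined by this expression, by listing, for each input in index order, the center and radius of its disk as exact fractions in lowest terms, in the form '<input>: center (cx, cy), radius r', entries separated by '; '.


s1: center (13/28, 1/2), radius 1/70; s2: center (-3/7, 1/14), radius 1/42; s3: center (-3/7, -1/14), radius 1/245; s4: center (3/7, 4/7), radius 1/63; s5: center (-3/7, -2/35), radius 1/175


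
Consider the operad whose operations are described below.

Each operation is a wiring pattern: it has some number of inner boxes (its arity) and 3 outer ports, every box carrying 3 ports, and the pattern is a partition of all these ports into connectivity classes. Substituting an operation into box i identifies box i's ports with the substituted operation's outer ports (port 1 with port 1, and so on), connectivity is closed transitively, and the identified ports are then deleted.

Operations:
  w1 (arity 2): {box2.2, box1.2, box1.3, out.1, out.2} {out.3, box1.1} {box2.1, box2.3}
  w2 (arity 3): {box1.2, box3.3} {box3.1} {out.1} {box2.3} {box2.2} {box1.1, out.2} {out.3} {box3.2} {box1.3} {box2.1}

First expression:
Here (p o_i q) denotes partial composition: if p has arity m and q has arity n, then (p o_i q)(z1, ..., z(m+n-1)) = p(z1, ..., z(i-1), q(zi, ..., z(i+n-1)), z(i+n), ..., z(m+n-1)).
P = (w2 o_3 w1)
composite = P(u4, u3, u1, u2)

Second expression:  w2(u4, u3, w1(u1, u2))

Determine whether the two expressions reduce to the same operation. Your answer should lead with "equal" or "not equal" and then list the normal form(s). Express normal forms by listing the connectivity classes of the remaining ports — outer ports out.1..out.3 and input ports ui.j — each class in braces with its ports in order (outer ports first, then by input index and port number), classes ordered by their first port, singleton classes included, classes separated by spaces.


equal; both compose to {out.1} {out.2, u4.1} {out.3} {u1.1, u4.2} {u1.2, u1.3, u2.2} {u2.1, u2.3} {u3.1} {u3.2} {u3.3} {u4.3}

In normal form, the first expression is {out.1} {out.2, u4.1} {out.3} {u1.1, u4.2} {u1.2, u1.3, u2.2} {u2.1, u2.3} {u3.1} {u3.2} {u3.3} {u4.3}
In normal form, the second expression is {out.1} {out.2, u4.1} {out.3} {u1.1, u4.2} {u1.2, u1.3, u2.2} {u2.1, u2.3} {u3.1} {u3.2} {u3.3} {u4.3}
Both agree, so they are equal.


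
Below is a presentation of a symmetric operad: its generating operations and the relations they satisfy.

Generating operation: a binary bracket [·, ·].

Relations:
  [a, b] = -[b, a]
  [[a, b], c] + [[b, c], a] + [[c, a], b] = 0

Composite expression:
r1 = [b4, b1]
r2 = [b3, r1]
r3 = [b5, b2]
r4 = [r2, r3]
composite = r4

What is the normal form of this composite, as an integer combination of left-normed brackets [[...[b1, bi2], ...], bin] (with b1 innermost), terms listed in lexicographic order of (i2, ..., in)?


-[[[[b1, b4], b3], b2], b5] + [[[[b1, b4], b3], b5], b2]

Antisymmetry and Jacobi reduce to b1-anchored left-normed brackets.
Composite bracket: [[b3, [b4, b1]], [b5, b2]]
Applying ab - ba throughout gives 16 signed words (2^4 = 16).
Coefficients come from the b1-initial words:
  b1b4b3b2b5 (sign -1) contributes -[[[[b1, b4], b3], b2], b5]
  b1b4b3b5b2 (sign +1) contributes +[[[[b1, b4], b3], b5], b2]


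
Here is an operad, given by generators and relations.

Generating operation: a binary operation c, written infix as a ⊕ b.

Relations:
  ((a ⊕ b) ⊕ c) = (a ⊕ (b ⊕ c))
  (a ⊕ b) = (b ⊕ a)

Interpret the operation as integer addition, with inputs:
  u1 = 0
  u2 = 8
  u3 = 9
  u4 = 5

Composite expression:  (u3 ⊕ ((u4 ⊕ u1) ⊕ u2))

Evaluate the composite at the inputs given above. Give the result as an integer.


22


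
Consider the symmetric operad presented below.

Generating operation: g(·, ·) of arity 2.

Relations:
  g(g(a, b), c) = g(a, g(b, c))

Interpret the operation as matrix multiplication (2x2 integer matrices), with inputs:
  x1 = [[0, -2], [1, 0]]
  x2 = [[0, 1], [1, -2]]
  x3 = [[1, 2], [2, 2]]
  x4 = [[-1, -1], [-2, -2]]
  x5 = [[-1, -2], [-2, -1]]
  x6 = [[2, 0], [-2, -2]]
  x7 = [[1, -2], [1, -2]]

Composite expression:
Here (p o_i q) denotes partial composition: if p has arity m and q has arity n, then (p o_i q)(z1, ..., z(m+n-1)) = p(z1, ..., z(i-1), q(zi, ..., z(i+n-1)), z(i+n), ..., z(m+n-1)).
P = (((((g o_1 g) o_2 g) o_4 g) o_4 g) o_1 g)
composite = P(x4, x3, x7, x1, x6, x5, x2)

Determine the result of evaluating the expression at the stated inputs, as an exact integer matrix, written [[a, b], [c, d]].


[[28, 0], [56, 0]]

g(x4, x3) = [[-3, -4], [-6, -8]]
g(x7, x1) = [[-2, -2], [-2, -2]]
g(g(x4, x3), g(x7, x1)) = [[14, 14], [28, 28]]
g(x6, x5) = [[-2, -4], [6, 6]]
g(g(x6, x5), x2) = [[-4, 6], [6, -6]]
g(g(g(x4, x3), g(x7, x1)), g(g(x6, x5), x2)) = [[28, 0], [56, 0]]


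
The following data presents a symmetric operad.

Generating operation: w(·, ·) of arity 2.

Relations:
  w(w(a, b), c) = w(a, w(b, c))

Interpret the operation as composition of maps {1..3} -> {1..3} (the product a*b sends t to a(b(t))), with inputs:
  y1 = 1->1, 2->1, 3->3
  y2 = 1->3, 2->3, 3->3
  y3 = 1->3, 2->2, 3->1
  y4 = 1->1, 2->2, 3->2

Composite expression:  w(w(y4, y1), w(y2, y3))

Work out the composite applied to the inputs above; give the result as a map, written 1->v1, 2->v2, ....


1->2, 2->2, 3->2

w(y4, y1) = 1->1, 2->1, 3->2
w(y2, y3) = 1->3, 2->3, 3->3
w(w(y4, y1), w(y2, y3)) = 1->2, 2->2, 3->2


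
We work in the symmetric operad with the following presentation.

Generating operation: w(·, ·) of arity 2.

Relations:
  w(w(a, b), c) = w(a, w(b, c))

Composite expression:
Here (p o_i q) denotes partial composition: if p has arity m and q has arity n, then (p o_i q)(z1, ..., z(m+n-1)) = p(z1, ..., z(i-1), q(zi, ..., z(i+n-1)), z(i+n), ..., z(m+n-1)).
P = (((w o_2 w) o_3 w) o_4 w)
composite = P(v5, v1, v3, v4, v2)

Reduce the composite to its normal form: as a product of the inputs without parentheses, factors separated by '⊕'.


Under associativity of w, the answer is the v's in reading order.
w(v4, v2) collapses to v4 ⊕ v2
w(v3, w(v4, v2)) collapses to v3 ⊕ v4 ⊕ v2
w(v1, w(v3, w(v4, v2))) collapses to v1 ⊕ v3 ⊕ v4 ⊕ v2
w(v5, w(v1, w(v3, w(v4, v2)))) collapses to v5 ⊕ v1 ⊕ v3 ⊕ v4 ⊕ v2

v5 ⊕ v1 ⊕ v3 ⊕ v4 ⊕ v2


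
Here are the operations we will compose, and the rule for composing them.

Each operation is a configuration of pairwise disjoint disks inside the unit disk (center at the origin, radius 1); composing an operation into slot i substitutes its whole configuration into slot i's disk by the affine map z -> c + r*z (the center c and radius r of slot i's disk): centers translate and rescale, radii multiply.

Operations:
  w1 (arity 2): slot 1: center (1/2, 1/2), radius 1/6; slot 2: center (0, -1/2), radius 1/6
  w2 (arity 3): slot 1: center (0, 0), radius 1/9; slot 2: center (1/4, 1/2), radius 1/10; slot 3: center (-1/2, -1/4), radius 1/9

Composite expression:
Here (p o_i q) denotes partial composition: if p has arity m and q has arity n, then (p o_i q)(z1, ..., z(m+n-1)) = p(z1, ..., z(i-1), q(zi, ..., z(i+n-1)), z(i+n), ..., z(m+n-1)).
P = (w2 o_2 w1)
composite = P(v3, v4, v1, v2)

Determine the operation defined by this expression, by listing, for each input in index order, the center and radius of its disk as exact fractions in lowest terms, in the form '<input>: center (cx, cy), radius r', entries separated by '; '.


v1: center (1/4, 9/20), radius 1/60; v2: center (-1/2, -1/4), radius 1/9; v3: center (0, 0), radius 1/9; v4: center (3/10, 11/20), radius 1/60


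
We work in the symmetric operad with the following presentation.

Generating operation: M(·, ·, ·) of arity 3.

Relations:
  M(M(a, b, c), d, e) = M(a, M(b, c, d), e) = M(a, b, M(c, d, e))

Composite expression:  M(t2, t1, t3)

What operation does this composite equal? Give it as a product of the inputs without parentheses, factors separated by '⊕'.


t2 ⊕ t1 ⊕ t3

Under associativity of M, the answer is the t's in reading order.
M(t2, t1, t3) reduces to t2 ⊕ t1 ⊕ t3


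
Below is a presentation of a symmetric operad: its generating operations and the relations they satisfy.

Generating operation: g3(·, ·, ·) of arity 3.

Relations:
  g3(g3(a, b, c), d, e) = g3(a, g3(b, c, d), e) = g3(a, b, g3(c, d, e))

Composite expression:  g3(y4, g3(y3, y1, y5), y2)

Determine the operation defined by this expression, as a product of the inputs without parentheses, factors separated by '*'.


y4 * y3 * y1 * y5 * y2

Key point: g3 is associative — brackets drop, the y-order remains.
g3(y3, y1, y5) flattens to y3 * y1 * y5
g3(y4, g3(y3, y1, y5), y2) flattens to y4 * y3 * y1 * y5 * y2


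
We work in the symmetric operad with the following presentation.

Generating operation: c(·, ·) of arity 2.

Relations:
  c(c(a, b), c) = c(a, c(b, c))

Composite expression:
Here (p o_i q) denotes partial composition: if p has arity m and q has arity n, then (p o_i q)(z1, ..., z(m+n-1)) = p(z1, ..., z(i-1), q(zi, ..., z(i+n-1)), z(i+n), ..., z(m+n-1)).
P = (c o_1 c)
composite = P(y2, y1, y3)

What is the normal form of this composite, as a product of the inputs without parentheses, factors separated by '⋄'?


y2 ⋄ y1 ⋄ y3

The c-tree's shape is irrelevant; the y-reading-order decides.
c(y2, y1) collapses to y2 ⋄ y1
c(c(y2, y1), y3) collapses to y2 ⋄ y1 ⋄ y3


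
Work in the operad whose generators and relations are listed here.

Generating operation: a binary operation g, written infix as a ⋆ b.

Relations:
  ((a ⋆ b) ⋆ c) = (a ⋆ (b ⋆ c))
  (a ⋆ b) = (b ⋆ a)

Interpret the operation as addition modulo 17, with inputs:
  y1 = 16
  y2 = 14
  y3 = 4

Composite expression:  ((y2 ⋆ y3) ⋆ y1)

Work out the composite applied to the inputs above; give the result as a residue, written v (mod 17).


0 (mod 17)

(y2 ⋆ y3) = 1
((y2 ⋆ y3) ⋆ y1) = 0


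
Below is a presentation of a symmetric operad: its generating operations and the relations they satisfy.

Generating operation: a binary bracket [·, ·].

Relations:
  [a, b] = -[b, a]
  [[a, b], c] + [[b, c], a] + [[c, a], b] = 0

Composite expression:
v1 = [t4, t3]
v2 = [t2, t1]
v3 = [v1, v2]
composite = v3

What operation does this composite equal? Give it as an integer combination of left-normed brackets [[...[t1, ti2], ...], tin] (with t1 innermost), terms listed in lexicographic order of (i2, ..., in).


A multilinear Lie element is pinned by t1-initial words (t1 innermost).
Composite bracket: [[t4, t3], [t2, t1]]
Applying ab - ba throughout gives 8 signed words (2^3 = 8).
Keep just the words that open with t1:
  word t1t2t3t4 has sign -1, contributing -[[[t1, t2], t3], t4]
  word t1t2t4t3 has sign +1, contributing +[[[t1, t2], t4], t3]

-[[[t1, t2], t3], t4] + [[[t1, t2], t4], t3]


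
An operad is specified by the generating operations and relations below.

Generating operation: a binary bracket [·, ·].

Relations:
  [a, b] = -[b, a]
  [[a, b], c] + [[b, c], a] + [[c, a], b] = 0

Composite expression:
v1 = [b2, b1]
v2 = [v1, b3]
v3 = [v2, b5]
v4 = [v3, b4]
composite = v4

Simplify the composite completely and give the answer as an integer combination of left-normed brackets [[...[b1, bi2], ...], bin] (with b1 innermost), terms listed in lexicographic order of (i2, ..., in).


-[[[[b1, b2], b3], b5], b4]

Expand each bracket as ab - ba; the b1-initial words give the coefficients.
Composite bracket: [[[[b2, b1], b3], b5], b4]
Each bracket splits as ab - ba, giving 16 signed words (2^4 = 16).
The b1-initial words carry the normal form:
  word b1b2b3b5b4 has sign -1, contributing -[[[[b1, b2], b3], b5], b4]


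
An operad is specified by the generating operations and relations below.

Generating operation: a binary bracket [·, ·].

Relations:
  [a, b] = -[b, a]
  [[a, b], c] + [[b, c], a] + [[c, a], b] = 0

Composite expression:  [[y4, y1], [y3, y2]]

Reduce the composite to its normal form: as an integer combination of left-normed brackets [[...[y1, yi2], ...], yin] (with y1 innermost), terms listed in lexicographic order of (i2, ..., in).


[[[y1, y4], y2], y3] - [[[y1, y4], y3], y2]


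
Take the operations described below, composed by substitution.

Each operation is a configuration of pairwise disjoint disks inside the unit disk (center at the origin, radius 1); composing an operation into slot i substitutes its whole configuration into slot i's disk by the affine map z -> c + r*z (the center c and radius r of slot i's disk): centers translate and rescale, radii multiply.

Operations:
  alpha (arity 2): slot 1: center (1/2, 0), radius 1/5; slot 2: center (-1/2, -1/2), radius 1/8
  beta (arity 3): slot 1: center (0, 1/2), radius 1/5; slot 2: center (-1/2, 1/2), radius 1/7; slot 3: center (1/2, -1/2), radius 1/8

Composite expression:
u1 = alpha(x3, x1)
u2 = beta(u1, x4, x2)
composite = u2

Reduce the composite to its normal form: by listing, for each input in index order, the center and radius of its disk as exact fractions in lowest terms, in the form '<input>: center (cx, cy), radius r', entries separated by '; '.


x1: center (-1/10, 2/5), radius 1/40; x2: center (1/2, -1/2), radius 1/8; x3: center (1/10, 1/2), radius 1/25; x4: center (-1/2, 1/2), radius 1/7

Nesting under beta composes maps z -> c + r*z down each x-path.
tracing x3 down its 2-map path: center (1/10, 1/2), radius 1/25
tracing x1 down its 2-map path: center (-1/10, 2/5), radius 1/40
tracing x4 down its 1-map path: center (-1/2, 1/2), radius 1/7
tracing x2 down its 1-map path: center (1/2, -1/2), radius 1/8


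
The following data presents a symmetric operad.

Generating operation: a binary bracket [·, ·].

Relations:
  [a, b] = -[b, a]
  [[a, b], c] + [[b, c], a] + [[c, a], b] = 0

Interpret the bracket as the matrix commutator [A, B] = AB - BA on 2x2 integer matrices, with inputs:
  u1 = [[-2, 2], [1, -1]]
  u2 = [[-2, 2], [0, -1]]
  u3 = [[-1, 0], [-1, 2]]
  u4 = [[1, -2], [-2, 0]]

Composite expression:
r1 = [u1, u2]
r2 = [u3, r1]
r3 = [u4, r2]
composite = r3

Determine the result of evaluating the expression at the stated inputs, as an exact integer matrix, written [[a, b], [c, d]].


[u1, u2] = [[-2, 0], [-1, 2]]
[u3, [u1, u2]] = [[0, 0], [1, 0]]
[u4, [u3, [u1, u2]]] = [[-2, 0], [-1, 2]]

[[-2, 0], [-1, 2]]


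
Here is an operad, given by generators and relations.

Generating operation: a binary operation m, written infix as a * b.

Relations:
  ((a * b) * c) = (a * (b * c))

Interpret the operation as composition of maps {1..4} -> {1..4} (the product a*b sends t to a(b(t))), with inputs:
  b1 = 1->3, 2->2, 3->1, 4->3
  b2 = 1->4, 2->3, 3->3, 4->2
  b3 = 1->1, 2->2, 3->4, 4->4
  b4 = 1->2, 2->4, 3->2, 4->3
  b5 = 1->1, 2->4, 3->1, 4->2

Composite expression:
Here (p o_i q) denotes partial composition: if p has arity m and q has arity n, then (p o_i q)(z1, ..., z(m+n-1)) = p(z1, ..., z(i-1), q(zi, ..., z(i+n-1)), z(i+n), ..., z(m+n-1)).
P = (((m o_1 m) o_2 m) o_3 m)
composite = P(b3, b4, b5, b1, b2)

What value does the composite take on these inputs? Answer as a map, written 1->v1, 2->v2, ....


1->2, 2->2, 3->2, 4->4

(b5 * b1) = 1->1, 2->4, 3->1, 4->1
(b4 * (b5 * b1)) = 1->2, 2->3, 3->2, 4->2
(b3 * (b4 * (b5 * b1))) = 1->2, 2->4, 3->2, 4->2
((b3 * (b4 * (b5 * b1))) * b2) = 1->2, 2->2, 3->2, 4->4


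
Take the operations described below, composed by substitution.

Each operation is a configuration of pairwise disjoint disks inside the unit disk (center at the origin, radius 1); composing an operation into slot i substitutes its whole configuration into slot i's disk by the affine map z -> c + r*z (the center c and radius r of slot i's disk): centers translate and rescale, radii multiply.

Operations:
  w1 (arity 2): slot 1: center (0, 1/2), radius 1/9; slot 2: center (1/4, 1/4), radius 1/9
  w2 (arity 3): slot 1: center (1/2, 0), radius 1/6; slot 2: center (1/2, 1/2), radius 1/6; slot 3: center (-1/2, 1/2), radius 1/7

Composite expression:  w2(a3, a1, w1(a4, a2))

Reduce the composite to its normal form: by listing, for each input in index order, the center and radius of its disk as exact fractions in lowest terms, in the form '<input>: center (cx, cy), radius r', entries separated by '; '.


a1: center (1/2, 1/2), radius 1/6; a2: center (-13/28, 15/28), radius 1/63; a3: center (1/2, 0), radius 1/6; a4: center (-1/2, 4/7), radius 1/63

Nesting under w2 composes maps z -> c + r*z down each a-path.
input a3: composing its 1 substitution step yields center (1/2, 0), radius 1/6
input a1: composing its 1 substitution step yields center (1/2, 1/2), radius 1/6
input a4: composing its 2 substitution steps yields center (-1/2, 4/7), radius 1/63
input a2: composing its 2 substitution steps yields center (-13/28, 15/28), radius 1/63


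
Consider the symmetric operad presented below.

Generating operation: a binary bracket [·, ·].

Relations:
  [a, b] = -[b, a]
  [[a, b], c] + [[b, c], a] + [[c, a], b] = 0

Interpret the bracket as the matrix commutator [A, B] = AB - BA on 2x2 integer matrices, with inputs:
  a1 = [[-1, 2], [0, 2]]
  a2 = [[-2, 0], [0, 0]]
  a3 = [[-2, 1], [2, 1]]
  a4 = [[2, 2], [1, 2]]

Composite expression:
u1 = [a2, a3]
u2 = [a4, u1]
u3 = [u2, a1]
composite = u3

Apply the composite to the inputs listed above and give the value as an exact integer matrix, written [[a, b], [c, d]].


[[0, 40], [0, 0]]

[a2, a3] = [[0, -2], [4, 0]]
[a4, [a2, a3]] = [[10, 0], [0, -10]]
[[a4, [a2, a3]], a1] = [[0, 40], [0, 0]]


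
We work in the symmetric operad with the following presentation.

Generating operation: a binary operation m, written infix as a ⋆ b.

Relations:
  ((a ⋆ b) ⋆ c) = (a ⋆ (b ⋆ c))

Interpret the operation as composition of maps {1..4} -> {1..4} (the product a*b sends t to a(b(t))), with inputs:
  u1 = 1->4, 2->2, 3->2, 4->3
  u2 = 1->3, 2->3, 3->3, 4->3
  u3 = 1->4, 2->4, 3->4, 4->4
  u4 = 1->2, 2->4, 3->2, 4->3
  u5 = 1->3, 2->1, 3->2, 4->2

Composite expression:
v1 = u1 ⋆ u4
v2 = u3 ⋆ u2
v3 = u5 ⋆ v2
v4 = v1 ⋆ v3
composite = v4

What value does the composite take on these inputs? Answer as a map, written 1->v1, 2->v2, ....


1->3, 2->3, 3->3, 4->3

(u1 ⋆ u4) = 1->2, 2->3, 3->2, 4->2
(u3 ⋆ u2) = 1->4, 2->4, 3->4, 4->4
(u5 ⋆ (u3 ⋆ u2)) = 1->2, 2->2, 3->2, 4->2
((u1 ⋆ u4) ⋆ (u5 ⋆ (u3 ⋆ u2))) = 1->3, 2->3, 3->3, 4->3


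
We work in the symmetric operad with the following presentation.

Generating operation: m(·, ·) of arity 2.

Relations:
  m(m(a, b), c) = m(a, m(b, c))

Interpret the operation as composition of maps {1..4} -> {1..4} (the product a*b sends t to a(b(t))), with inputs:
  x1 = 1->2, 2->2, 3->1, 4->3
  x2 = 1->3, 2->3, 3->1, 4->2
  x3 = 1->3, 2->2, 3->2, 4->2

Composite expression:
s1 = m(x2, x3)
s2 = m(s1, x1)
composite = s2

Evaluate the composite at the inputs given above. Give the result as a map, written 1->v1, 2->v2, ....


1->3, 2->3, 3->1, 4->3

m(x2, x3) = 1->1, 2->3, 3->3, 4->3
m(m(x2, x3), x1) = 1->3, 2->3, 3->1, 4->3


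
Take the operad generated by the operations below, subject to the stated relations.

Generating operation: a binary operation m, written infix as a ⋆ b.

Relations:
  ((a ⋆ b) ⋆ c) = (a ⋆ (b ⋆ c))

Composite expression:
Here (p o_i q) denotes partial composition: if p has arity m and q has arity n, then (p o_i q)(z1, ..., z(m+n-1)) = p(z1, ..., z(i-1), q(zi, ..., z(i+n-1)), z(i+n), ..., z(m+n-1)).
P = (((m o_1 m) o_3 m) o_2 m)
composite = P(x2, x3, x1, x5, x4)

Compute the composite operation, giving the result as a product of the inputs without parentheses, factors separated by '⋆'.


x2 ⋆ x3 ⋆ x1 ⋆ x5 ⋆ x4

Every regrouping of m is equal, so read the x-inputs in written order.
(x3 ⋆ x1) flattens to x3 ⋆ x1
(x2 ⋆ (x3 ⋆ x1)) flattens to x2 ⋆ x3 ⋆ x1
(x5 ⋆ x4) flattens to x5 ⋆ x4
((x2 ⋆ (x3 ⋆ x1)) ⋆ (x5 ⋆ x4)) flattens to x2 ⋆ x3 ⋆ x1 ⋆ x5 ⋆ x4


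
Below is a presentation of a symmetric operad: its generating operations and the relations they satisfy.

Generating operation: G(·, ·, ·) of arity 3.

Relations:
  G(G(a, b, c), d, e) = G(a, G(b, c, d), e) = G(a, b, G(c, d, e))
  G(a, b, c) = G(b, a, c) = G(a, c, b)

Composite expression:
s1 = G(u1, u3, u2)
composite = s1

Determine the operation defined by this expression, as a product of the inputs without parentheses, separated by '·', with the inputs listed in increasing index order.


With G associative and commutative, the u-input set is all that matters.
G(u1, u3, u2) reduces to u1 · u3 · u2
the factors in increasing index order: u1 · u2 · u3

u1 · u2 · u3


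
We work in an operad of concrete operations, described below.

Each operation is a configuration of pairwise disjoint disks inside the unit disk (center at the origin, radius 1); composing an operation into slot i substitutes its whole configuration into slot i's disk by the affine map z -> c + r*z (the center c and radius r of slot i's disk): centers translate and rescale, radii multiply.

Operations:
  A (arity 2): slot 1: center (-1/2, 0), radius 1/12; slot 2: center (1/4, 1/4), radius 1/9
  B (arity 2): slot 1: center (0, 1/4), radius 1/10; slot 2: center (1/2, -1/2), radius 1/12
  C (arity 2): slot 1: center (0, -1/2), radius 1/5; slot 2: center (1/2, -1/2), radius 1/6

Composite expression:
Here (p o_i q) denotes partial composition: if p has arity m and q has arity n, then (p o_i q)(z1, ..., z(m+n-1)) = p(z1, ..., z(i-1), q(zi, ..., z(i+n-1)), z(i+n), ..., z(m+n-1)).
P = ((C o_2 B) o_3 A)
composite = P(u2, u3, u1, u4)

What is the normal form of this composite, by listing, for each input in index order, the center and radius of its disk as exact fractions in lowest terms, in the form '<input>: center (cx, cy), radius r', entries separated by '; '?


u1: center (83/144, -7/12), radius 1/864; u2: center (0, -1/2), radius 1/5; u3: center (1/2, -11/24), radius 1/60; u4: center (169/288, -167/288), radius 1/648

Follow each u-input down from C: c' goes to c + r*c', radius to r*r'.
for u2, the 1-step affine chain lands on center (0, -1/2), radius 1/5
for u3, the 2-step affine chain lands on center (1/2, -11/24), radius 1/60
for u1, the 3-step affine chain lands on center (83/144, -7/12), radius 1/864
for u4, the 3-step affine chain lands on center (169/288, -167/288), radius 1/648


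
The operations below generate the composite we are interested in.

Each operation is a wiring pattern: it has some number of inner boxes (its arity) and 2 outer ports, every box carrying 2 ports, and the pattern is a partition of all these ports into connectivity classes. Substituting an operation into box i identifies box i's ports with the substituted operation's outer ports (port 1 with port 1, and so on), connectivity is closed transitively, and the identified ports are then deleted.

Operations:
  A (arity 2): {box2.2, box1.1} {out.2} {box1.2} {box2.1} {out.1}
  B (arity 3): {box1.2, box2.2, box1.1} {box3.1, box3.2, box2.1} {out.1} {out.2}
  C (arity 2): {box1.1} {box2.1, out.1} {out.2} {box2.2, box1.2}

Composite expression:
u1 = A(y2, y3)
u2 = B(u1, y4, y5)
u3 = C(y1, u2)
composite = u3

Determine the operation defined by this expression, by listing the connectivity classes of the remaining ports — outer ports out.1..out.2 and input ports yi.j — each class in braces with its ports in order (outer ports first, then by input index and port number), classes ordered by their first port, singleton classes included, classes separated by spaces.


Reachability decides: close wires over C-identified ports.
after A, the pattern on (y2, y3) reads {out.1} {out.2} {y2.1, y3.2} {y2.2} {y3.1} (out.j = its outer ports)
after B, the pattern on (y2, y3, y4, y5) reads {out.1} {out.2} {y2.1, y3.2} {y2.2} {y3.1} {y4.1, y5.1, y5.2} {y4.2} (out.j = its outer ports)
after C, the pattern on (y1, y2, y3, y4, y5) reads {out.1} {out.2} {y1.1} {y1.2} {y2.1, y3.2} {y2.2} {y3.1} {y4.1, y5.1, y5.2} {y4.2} (out.j = its outer ports)

{out.1} {out.2} {y1.1} {y1.2} {y2.1, y3.2} {y2.2} {y3.1} {y4.1, y5.1, y5.2} {y4.2}


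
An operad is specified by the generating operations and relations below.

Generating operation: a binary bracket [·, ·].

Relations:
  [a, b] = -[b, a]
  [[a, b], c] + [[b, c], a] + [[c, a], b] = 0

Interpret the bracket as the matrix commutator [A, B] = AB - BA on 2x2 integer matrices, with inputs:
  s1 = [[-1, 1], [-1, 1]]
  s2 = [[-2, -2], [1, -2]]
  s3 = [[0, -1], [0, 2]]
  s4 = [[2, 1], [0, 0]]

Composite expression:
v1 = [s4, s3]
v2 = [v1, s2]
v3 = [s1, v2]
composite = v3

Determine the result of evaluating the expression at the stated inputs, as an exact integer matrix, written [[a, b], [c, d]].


[[0, 0], [0, 0]]

[s4, s3] = [[0, 0], [0, 0]]
[[s4, s3], s2] = [[0, 0], [0, 0]]
[s1, [[s4, s3], s2]] = [[0, 0], [0, 0]]


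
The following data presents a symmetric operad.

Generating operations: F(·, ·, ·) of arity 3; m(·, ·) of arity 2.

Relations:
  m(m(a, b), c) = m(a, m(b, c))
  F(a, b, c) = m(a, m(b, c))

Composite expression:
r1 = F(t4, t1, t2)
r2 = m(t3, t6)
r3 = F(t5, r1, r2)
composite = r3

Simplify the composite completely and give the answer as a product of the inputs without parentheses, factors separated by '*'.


t5 * t4 * t1 * t2 * t3 * t6


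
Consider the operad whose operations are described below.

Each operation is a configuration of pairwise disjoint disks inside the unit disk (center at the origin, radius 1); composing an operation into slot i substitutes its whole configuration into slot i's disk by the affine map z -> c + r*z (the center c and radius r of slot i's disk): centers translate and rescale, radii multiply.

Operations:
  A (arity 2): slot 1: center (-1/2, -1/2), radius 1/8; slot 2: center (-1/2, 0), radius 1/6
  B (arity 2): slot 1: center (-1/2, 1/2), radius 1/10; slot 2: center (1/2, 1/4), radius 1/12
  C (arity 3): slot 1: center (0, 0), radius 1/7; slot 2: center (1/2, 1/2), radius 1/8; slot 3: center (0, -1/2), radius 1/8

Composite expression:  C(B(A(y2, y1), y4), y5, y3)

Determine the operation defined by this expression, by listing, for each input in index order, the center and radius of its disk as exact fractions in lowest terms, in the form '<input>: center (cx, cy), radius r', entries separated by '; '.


y1: center (-11/140, 1/14), radius 1/420; y2: center (-11/140, 9/140), radius 1/560; y3: center (0, -1/2), radius 1/8; y4: center (1/14, 1/28), radius 1/84; y5: center (1/2, 1/2), radius 1/8

Follow each y-input down from C: c' goes to c + r*c', radius to r*r'.
y2: after 3 affine steps, its disk has center (-11/140, 9/140), radius 1/560
y1: after 3 affine steps, its disk has center (-11/140, 1/14), radius 1/420
y4: after 2 affine steps, its disk has center (1/14, 1/28), radius 1/84
y5: after 1 affine step, its disk has center (1/2, 1/2), radius 1/8
y3: after 1 affine step, its disk has center (0, -1/2), radius 1/8


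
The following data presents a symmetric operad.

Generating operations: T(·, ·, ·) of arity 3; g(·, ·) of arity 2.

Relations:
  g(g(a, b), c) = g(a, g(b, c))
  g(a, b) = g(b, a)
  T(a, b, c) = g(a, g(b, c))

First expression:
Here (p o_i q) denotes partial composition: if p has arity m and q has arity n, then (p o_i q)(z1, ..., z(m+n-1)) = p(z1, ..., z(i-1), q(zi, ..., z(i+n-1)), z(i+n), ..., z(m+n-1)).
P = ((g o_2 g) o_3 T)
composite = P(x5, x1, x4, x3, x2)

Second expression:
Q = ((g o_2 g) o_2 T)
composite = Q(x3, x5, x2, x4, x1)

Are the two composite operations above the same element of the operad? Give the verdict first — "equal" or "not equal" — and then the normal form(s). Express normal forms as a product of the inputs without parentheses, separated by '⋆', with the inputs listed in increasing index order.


equal; both compose to x1 ⋆ x2 ⋆ x3 ⋆ x4 ⋆ x5

The first expression reduces to x1 ⋆ x2 ⋆ x3 ⋆ x4 ⋆ x5
The second expression reduces to x1 ⋆ x2 ⋆ x3 ⋆ x4 ⋆ x5
The forms coincide; equal.


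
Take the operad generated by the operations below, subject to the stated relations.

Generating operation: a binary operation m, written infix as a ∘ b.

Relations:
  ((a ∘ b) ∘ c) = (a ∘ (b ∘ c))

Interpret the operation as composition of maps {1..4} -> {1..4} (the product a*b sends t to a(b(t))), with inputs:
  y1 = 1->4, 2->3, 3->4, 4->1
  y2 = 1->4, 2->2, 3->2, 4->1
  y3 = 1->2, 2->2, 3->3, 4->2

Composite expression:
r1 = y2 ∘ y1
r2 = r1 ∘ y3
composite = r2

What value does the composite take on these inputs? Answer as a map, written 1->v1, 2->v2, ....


1->2, 2->2, 3->1, 4->2

(y2 ∘ y1) = 1->1, 2->2, 3->1, 4->4
((y2 ∘ y1) ∘ y3) = 1->2, 2->2, 3->1, 4->2


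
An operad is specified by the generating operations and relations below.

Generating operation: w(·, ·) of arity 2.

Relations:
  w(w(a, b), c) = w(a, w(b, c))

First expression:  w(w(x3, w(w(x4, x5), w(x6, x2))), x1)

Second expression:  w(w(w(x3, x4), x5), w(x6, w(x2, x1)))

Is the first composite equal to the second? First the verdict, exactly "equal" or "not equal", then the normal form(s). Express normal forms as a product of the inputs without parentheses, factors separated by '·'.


In normal form, the first expression is x3 · x4 · x5 · x6 · x2 · x1
In normal form, the second expression is x3 · x4 · x5 · x6 · x2 · x1
Both agree, so they are equal.

equal; the common form is x3 · x4 · x5 · x6 · x2 · x1


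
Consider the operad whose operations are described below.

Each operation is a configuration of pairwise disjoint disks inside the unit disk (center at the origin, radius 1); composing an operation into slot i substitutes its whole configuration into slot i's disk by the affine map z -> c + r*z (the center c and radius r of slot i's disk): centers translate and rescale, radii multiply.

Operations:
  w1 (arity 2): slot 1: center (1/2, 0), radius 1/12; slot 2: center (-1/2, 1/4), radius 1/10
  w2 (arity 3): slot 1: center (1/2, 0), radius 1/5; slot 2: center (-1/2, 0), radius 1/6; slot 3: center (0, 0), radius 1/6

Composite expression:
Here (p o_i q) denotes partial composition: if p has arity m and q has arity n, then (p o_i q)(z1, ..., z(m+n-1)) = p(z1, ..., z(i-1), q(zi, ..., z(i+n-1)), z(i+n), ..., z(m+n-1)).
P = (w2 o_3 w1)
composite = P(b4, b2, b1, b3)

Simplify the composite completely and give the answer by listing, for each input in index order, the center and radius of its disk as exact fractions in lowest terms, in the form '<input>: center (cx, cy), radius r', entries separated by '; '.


b1: center (1/12, 0), radius 1/72; b2: center (-1/2, 0), radius 1/6; b3: center (-1/12, 1/24), radius 1/60; b4: center (1/2, 0), radius 1/5

Follow each b-input down from w2: c' goes to c + r*c', radius to r*r'.
input b4: composing its 1 substitution step yields center (1/2, 0), radius 1/5
input b2: composing its 1 substitution step yields center (-1/2, 0), radius 1/6
input b1: composing its 2 substitution steps yields center (1/12, 0), radius 1/72
input b3: composing its 2 substitution steps yields center (-1/12, 1/24), radius 1/60


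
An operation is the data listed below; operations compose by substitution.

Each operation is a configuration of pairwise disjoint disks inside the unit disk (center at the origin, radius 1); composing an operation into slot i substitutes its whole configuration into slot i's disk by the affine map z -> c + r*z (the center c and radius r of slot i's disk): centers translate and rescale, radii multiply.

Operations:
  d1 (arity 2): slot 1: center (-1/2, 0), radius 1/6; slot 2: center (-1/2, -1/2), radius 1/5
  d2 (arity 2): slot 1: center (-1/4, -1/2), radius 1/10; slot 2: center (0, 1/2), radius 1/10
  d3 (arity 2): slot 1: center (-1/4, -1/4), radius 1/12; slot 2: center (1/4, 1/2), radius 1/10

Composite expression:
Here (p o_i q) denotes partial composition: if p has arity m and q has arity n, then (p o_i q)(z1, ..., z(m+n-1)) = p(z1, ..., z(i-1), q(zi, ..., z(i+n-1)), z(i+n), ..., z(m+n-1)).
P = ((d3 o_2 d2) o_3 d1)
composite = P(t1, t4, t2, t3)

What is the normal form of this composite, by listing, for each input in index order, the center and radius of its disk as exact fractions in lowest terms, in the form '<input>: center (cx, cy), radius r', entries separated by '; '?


t1: center (-1/4, -1/4), radius 1/12; t2: center (49/200, 11/20), radius 1/600; t3: center (49/200, 109/200), radius 1/500; t4: center (9/40, 9/20), radius 1/100

Only the slot chain above each t matters under d3; compose those maps.
t1: after 1 affine step, its disk has center (-1/4, -1/4), radius 1/12
t4: after 2 affine steps, its disk has center (9/40, 9/20), radius 1/100
t2: after 3 affine steps, its disk has center (49/200, 11/20), radius 1/600
t3: after 3 affine steps, its disk has center (49/200, 109/200), radius 1/500
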